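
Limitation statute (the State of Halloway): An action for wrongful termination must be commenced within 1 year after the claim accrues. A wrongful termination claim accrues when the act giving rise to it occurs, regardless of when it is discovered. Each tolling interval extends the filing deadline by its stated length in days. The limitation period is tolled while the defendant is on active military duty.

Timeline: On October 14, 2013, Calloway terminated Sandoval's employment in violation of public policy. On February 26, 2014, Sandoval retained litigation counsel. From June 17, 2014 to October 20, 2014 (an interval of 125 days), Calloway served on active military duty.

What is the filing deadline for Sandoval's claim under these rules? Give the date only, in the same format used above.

The limitation period began to run on October 14, 2013.
1 year from October 14, 2013 is October 14, 2014.
Because the defendant's active military service ran from June 17, 2014 to October 20, 2014, the deadline is extended by 125 days to February 16, 2015.
The other events in the timeline have no effect on the limitation period under the stated rules.

February 16, 2015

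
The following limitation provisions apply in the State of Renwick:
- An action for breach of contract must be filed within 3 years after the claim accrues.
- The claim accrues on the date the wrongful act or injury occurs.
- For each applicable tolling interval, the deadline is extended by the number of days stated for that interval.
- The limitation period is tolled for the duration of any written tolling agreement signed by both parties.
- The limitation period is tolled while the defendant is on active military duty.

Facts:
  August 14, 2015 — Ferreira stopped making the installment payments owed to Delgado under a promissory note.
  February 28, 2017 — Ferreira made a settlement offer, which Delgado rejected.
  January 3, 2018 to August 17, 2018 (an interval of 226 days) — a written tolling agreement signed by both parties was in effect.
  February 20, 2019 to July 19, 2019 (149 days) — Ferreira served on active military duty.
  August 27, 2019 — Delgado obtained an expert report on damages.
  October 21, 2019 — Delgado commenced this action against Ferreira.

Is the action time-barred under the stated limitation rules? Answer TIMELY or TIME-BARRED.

The claim accrued on August 14, 2015, when the wrongful act occurred.
Adding the 3 years base period to August 14, 2015 gives a deadline of August 14, 2018, before any tolling.
The written tolling agreement from January 3, 2018 to August 17, 2018 tolled the period for 226 days, extending the deadline to March 28, 2019.
The defendant's active military service from February 20, 2019 to July 19, 2019 tolled the period for 149 days, extending the deadline to August 24, 2019.
None of the other events listed affects the running of the period under the stated rules.
The October 21, 2019 filing falls after the August 24, 2019 deadline; the claim is time-barred.

TIME-BARRED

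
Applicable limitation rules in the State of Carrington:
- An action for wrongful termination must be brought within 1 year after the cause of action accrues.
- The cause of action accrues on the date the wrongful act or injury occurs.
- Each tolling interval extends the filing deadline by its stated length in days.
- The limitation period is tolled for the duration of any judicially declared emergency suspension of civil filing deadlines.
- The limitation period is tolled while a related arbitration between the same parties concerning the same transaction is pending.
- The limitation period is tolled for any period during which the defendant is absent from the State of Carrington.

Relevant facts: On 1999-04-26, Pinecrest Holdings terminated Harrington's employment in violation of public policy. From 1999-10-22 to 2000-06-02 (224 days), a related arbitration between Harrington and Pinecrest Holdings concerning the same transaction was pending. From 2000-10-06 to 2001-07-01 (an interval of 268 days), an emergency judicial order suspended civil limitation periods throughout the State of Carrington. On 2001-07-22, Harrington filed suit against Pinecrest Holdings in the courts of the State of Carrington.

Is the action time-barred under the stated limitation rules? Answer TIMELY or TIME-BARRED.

TIMELY

The cause of action accrued on 1999-04-26, the date of the act.
Adding the 1 year base period to 1999-04-26 gives a deadline of 2000-04-26, before any tolling.
Because the pending related arbitration ran from 1999-10-22 to 2000-06-02, the deadline is extended by 224 days to 2000-12-06.
Because the emergency suspension of filing deadlines ran from 2000-10-06 to 2001-07-01, the deadline is extended by 268 days to 2001-08-31.
Filing on 2001-07-22 beat the 2001-08-31 deadline — the action is timely.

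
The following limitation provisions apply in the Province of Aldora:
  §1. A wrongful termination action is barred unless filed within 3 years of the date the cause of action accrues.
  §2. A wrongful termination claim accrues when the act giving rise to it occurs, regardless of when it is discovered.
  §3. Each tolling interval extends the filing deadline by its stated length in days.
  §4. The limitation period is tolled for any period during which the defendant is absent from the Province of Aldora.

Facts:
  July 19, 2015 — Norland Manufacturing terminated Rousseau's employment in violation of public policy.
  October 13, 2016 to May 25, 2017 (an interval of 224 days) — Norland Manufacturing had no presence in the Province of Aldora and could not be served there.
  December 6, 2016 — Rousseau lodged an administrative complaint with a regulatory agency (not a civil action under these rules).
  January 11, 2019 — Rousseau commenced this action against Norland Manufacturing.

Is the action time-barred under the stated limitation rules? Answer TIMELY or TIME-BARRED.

TIMELY

The limitation period began to run on July 19, 2015.
3 years from July 19, 2015 is July 19, 2018.
The period was tolled for 224 days by the defendant's absence from the jurisdiction (October 13, 2016 to May 25, 2017), pushing the deadline to February 28, 2019.
Nothing else in the chronology tolls or restarts the period.
Filing on January 11, 2019 beat the February 28, 2019 deadline — the action is timely.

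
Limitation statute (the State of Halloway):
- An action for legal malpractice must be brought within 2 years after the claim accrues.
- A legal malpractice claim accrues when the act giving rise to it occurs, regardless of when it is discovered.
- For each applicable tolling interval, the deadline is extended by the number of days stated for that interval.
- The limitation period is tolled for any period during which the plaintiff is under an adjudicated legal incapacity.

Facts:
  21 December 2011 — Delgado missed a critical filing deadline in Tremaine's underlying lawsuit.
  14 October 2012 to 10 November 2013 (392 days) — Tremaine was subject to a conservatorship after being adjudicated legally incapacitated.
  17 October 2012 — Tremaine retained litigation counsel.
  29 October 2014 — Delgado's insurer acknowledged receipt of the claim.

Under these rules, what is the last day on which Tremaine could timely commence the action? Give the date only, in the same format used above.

17 January 2015

The claim accrued on 21 December 2011, when the wrongful act occurred.
The untolled deadline — 2 years after 21 December 2011 — is 21 December 2013.
The period was tolled for 392 days by the plaintiff's legal incapacity (14 October 2012 to 10 November 2013), pushing the deadline to 17 January 2015.
Nothing else in the chronology tolls or restarts the period.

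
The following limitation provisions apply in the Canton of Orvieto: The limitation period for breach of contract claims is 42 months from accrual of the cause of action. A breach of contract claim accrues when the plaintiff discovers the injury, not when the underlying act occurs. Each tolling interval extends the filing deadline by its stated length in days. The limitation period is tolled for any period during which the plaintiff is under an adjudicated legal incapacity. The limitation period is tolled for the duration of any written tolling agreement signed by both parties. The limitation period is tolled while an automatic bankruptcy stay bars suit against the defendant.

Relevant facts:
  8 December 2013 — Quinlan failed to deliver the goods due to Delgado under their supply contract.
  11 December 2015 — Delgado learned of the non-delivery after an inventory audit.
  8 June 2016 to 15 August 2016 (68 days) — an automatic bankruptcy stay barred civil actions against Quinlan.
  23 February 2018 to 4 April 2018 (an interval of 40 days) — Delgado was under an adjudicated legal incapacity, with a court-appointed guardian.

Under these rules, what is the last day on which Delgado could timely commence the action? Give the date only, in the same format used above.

The claim did not accrue until Delgado discovered the injury on 11 December 2015; the 8 December 2013 act date does not start the clock under the stated rule.
42 months from 11 December 2015 is 11 June 2019.
The period was tolled for 68 days by the automatic bankruptcy stay (8 June 2016 to 15 August 2016), pushing the deadline to 18 August 2019.
The period was tolled for 40 days by the plaintiff's legal incapacity (23 February 2018 to 4 April 2018), pushing the deadline to 27 September 2019.

27 September 2019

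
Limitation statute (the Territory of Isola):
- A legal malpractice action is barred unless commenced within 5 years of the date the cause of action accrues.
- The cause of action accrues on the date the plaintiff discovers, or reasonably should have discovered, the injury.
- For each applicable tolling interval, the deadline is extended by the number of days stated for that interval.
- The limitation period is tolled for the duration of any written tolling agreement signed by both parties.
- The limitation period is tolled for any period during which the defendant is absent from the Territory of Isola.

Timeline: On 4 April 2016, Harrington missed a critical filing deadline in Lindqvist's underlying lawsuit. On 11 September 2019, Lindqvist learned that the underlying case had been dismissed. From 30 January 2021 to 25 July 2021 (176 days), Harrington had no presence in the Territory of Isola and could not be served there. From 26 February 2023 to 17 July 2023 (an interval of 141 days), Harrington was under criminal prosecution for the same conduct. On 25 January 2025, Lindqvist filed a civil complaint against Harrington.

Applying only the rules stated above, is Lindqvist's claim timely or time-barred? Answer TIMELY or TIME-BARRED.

TIMELY

The claim did not accrue until Lindqvist discovered the injury on 11 September 2019; the 4 April 2016 act date does not start the clock under the stated rule.
Adding the 5 years base period to 11 September 2019 gives a deadline of 11 September 2024, before any tolling.
The period was tolled for 176 days by the defendant's absence from the jurisdiction (30 January 2021 to 25 July 2021), pushing the deadline to 6 March 2025.
No stated provision tolls the period for a criminal prosecution, so the interval from 26 February 2023 to 17 July 2023 has no effect on the deadline.
Filing on 25 January 2025 beat the 6 March 2025 deadline — the action is timely.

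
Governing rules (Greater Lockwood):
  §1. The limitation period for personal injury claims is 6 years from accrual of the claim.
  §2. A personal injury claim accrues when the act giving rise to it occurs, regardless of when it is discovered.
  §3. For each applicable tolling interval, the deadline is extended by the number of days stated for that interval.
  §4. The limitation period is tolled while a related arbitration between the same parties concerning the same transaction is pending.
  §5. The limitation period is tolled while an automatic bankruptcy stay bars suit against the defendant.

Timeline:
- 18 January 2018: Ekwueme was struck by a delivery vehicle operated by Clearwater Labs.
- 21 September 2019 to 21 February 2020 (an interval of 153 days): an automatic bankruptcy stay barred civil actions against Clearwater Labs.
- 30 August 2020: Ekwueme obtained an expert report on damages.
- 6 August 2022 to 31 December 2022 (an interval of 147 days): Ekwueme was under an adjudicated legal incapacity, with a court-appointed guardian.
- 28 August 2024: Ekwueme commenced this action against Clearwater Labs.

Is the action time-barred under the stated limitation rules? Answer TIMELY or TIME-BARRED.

The claim accrued on 18 January 2018, when the wrongful act occurred.
The untolled deadline — 6 years after 18 January 2018 — is 18 January 2024.
Because the automatic bankruptcy stay ran from 21 September 2019 to 21 February 2020, the deadline is extended by 153 days to 19 June 2024.
No stated provision tolls the period for the plaintiff's incapacity, so the interval from 6 August 2022 to 31 December 2022 has no effect on the deadline.
None of the other events listed affects the running of the period under the stated rules.
Filing on 28 August 2024 missed the 19 June 2024 deadline — the action is time-barred.

TIME-BARRED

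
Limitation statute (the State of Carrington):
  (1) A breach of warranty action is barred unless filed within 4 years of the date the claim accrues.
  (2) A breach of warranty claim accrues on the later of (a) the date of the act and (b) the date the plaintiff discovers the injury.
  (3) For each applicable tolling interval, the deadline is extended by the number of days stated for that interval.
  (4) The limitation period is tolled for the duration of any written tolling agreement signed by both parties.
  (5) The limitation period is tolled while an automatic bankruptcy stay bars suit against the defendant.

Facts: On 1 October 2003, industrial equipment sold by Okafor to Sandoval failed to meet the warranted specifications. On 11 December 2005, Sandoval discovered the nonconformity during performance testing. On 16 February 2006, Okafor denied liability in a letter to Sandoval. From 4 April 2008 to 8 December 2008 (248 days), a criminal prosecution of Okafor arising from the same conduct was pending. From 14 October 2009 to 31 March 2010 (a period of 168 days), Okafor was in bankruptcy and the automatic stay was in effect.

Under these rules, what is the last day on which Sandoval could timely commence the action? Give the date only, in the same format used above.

28 May 2010

Because discovery on 11 December 2005 post-dates the 1 October 2003 act, accrual under the later-of rule falls on 11 December 2005.
Adding the 4 years base period to 11 December 2005 gives a deadline of 11 December 2009, before any tolling.
The automatic bankruptcy stay from 14 October 2009 to 31 March 2010 tolled the period for 168 days, extending the deadline to 28 May 2010.
No stated provision tolls the period for a criminal prosecution, so the interval from 4 April 2008 to 8 December 2008 has no effect on the deadline.
None of the other events listed affects the running of the period under the stated rules.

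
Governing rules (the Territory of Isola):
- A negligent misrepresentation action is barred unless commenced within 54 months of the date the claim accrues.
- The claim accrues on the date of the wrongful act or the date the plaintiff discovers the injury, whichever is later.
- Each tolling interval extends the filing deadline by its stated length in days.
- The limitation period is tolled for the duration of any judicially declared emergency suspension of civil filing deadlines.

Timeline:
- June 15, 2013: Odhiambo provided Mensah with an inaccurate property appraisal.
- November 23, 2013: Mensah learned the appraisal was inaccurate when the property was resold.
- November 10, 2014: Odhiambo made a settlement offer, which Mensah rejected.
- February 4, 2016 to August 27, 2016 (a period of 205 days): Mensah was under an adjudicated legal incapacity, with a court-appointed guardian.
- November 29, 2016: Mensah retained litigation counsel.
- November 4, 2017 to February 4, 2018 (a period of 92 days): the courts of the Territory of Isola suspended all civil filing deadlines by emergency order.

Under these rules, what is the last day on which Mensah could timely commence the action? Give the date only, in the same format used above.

Taking the later of the act (June 15, 2013) and discovery (November 23, 2013), the claim accrued on November 23, 2013.
Adding the 54 months base period to November 23, 2013 gives a deadline of May 23, 2018, before any tolling.
Because the emergency suspension of filing deadlines ran from November 4, 2017 to February 4, 2018, the deadline is extended by 92 days to August 23, 2018.
Although the plaintiff's incapacity ran from February 4, 2016 to August 27, 2016, the stated rules do not make that a tolling event, so it is disregarded.
None of the other events listed affects the running of the period under the stated rules.

August 23, 2018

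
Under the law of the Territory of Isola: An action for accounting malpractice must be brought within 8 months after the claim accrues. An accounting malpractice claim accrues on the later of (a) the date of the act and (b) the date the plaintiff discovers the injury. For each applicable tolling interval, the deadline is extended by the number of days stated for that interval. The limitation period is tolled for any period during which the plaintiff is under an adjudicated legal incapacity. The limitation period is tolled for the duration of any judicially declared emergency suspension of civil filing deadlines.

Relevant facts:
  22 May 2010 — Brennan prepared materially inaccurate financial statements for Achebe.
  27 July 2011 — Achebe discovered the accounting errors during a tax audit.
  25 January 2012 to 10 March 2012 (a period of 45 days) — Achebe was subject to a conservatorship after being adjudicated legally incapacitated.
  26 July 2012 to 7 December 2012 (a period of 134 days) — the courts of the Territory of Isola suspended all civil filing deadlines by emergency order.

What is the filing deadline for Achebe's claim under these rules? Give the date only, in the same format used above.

Taking the later of the act (22 May 2010) and discovery (27 July 2011), the claim accrued on 27 July 2011.
The untolled deadline — 8 months after 27 July 2011 — is 27 March 2012.
The period was tolled for 45 days by the plaintiff's legal incapacity (25 January 2012 to 10 March 2012), pushing the deadline to 11 May 2012.
The emergency suspension of filing deadlines from 26 July 2012 to 7 December 2012 began after the period had already run on 11 May 2012, so it has no tolling effect.

11 May 2012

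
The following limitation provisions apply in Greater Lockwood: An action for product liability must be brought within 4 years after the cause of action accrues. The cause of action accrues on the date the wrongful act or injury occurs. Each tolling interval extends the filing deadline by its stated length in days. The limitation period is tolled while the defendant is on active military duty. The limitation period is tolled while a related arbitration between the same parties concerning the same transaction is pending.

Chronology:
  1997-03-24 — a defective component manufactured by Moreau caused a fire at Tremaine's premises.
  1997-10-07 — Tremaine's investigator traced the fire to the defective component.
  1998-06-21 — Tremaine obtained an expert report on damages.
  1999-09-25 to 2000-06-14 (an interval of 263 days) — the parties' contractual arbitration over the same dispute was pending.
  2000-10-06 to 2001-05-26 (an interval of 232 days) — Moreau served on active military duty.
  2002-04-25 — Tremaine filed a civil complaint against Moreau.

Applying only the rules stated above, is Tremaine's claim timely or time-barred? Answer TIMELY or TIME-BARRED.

Because the rule ties accrual to occurrence, the claim accrued on 1997-03-24, not on the 1997-10-07 discovery date.
4 years from 1997-03-24 is 2001-03-24.
Because the pending related arbitration ran from 1999-09-25 to 2000-06-14, the deadline is extended by 263 days to 2001-12-12.
The period was tolled for 232 days by the defendant's active military service (2000-10-06 to 2001-05-26), pushing the deadline to 2002-08-01.
Nothing else in the chronology tolls or restarts the period.
Tremaine filed on 2002-04-25, before the 2002-08-01 deadline, so the action is timely.

TIMELY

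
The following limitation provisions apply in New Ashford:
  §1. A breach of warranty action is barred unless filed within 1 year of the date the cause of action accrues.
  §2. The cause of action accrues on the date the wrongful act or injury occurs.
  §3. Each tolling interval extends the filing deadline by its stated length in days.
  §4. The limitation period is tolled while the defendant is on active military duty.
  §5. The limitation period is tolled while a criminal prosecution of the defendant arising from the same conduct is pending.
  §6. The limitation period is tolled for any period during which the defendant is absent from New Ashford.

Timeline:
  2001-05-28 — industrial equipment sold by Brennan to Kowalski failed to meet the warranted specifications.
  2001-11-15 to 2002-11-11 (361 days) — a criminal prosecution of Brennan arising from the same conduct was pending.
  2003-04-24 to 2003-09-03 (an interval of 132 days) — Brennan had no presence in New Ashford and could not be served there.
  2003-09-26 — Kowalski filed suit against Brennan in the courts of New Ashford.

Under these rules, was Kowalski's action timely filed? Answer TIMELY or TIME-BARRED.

TIMELY

The cause of action accrued on 2001-05-28, the date of the act.
The untolled deadline — 1 year after 2001-05-28 — is 2002-05-28.
The period was tolled for 361 days by the pending criminal prosecution (2001-11-15 to 2002-11-11), pushing the deadline to 2003-05-24.
The defendant's absence from the jurisdiction from 2003-04-24 to 2003-09-03 tolled the period for 132 days, extending the deadline to 2003-10-03.
Filing on 2003-09-26 beat the 2003-10-03 deadline — the action is timely.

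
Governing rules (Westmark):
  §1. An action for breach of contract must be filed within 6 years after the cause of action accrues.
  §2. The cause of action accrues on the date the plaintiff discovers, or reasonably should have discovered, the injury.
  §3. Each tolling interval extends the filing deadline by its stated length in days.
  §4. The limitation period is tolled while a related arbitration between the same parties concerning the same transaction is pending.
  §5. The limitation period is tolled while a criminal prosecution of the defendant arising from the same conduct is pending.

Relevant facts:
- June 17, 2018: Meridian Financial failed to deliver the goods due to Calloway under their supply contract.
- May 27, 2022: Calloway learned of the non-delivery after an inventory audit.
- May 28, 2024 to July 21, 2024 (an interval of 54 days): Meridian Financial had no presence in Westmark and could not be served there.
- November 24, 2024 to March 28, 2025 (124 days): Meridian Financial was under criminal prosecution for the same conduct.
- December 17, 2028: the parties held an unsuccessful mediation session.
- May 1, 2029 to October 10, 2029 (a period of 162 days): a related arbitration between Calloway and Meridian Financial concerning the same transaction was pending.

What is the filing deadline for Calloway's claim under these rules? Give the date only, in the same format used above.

September 28, 2028

The claim did not accrue until Calloway discovered the injury on May 27, 2022; the June 17, 2018 act date does not start the clock under the stated rule.
The untolled deadline — 6 years after May 27, 2022 — is May 27, 2028.
The pending criminal prosecution from November 24, 2024 to March 28, 2025 tolled the period for 124 days, extending the deadline to September 28, 2028.
The pending related arbitration from May 1, 2029 to October 10, 2029 began after the period had already run on September 28, 2028, so it has no tolling effect.
No stated provision tolls the period for the defendant's absence, so the interval from May 28, 2024 to July 21, 2024 has no effect on the deadline.
None of the other events listed affects the running of the period under the stated rules.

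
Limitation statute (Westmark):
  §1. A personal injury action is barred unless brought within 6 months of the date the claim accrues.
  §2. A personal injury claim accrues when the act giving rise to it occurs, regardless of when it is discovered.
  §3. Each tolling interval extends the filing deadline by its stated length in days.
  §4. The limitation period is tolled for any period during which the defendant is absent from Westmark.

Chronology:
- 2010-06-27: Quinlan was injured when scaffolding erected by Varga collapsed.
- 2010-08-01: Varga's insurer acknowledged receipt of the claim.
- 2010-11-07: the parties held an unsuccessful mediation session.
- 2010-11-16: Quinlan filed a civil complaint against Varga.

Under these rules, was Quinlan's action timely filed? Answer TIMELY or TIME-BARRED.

The limitation period began to run on 2010-06-27.
Adding the 6 months base period to 2010-06-27 gives a deadline of 2010-12-27, before any tolling.
Nothing else in the chronology tolls or restarts the period.
The 2010-11-16 filing precedes the 2010-12-27 deadline; the claim is timely.

TIMELY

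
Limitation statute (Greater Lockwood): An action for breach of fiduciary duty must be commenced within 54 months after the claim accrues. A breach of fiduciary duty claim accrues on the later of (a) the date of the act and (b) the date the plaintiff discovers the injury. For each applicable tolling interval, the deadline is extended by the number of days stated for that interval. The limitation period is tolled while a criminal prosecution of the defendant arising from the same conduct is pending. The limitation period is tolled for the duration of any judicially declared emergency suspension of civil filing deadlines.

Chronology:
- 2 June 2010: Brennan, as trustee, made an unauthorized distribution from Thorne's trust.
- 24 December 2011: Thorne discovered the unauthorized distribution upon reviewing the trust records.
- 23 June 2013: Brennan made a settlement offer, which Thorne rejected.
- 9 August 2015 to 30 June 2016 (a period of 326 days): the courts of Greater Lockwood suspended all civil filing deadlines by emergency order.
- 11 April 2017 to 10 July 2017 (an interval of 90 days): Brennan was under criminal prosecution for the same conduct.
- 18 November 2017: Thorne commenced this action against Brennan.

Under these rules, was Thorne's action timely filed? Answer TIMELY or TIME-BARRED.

Because discovery on 24 December 2011 post-dates the 2 June 2010 act, accrual under the later-of rule falls on 24 December 2011.
54 months from 24 December 2011 is 24 June 2016.
The emergency suspension of filing deadlines from 9 August 2015 to 30 June 2016 tolled the period for 326 days, extending the deadline to 16 May 2017.
The pending criminal prosecution from 11 April 2017 to 10 July 2017 tolled the period for 90 days, extending the deadline to 14 August 2017.
The other events in the timeline have no effect on the limitation period under the stated rules.
Filing on 18 November 2017 missed the 14 August 2017 deadline — the action is time-barred.

TIME-BARRED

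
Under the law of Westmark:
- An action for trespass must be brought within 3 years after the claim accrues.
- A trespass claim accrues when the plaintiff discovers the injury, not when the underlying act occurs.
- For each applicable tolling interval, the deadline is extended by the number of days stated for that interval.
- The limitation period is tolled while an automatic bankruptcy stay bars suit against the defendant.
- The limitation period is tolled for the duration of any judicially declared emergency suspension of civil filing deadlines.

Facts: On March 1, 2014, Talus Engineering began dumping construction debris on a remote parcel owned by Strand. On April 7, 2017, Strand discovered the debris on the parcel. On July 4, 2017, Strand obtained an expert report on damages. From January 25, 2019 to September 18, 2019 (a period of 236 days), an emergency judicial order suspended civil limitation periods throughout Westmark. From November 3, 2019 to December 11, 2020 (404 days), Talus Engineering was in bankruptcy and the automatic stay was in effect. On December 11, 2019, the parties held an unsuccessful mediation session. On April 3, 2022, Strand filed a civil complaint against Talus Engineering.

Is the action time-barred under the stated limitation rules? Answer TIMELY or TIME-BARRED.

Accrual is tied to discovery, so the period began on April 7, 2017 rather than on March 1, 2014 when the act occurred.
The untolled deadline — 3 years after April 7, 2017 — is April 7, 2020.
The period was tolled for 236 days by the emergency suspension of filing deadlines (January 25, 2019 to September 18, 2019), pushing the deadline to November 29, 2020.
The automatic bankruptcy stay from November 3, 2019 to December 11, 2020 tolled the period for 404 days, extending the deadline to January 7, 2022.
Nothing else in the chronology tolls or restarts the period.
Strand filed on April 3, 2022, after the January 7, 2022 deadline, so the action is time-barred.

TIME-BARRED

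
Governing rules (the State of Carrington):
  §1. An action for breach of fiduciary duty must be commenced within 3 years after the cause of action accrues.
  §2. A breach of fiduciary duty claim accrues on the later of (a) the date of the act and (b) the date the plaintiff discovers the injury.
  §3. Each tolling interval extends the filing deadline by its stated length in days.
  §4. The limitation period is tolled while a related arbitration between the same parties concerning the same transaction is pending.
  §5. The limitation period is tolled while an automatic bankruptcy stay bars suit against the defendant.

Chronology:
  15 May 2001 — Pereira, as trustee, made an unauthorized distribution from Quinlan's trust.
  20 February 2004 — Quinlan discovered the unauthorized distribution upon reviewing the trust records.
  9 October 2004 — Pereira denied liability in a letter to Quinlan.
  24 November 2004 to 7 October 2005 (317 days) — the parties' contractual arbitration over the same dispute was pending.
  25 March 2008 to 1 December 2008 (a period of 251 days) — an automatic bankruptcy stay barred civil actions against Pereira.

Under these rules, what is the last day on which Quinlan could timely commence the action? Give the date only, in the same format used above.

3 January 2008

Because discovery on 20 February 2004 post-dates the 15 May 2001 act, accrual under the later-of rule falls on 20 February 2004.
The untolled deadline — 3 years after 20 February 2004 — is 20 February 2007.
The pending related arbitration from 24 November 2004 to 7 October 2005 tolled the period for 317 days, extending the deadline to 3 January 2008.
The automatic bankruptcy stay from 25 March 2008 to 1 December 2008 began after the period had already run on 3 January 2008, so it has no tolling effect.
Nothing else in the chronology tolls or restarts the period.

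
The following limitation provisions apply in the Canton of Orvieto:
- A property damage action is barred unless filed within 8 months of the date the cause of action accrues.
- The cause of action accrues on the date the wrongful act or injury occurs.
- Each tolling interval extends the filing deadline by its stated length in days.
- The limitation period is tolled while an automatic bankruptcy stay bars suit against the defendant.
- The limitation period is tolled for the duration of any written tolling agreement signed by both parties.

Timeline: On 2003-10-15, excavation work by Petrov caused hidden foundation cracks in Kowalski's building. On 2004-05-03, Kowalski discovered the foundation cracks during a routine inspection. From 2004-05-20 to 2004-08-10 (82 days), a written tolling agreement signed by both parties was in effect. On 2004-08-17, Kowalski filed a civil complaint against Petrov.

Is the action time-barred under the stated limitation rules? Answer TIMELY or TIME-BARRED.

Because the rule ties accrual to occurrence, the claim accrued on 2003-10-15, not on the 2004-05-03 discovery date.
Adding the 8 months base period to 2003-10-15 gives a deadline of 2004-06-15, before any tolling.
The period was tolled for 82 days by the written tolling agreement (2004-05-20 to 2004-08-10), pushing the deadline to 2004-09-05.
Kowalski filed on 2004-08-17, before the 2004-09-05 deadline, so the action is timely.

TIMELY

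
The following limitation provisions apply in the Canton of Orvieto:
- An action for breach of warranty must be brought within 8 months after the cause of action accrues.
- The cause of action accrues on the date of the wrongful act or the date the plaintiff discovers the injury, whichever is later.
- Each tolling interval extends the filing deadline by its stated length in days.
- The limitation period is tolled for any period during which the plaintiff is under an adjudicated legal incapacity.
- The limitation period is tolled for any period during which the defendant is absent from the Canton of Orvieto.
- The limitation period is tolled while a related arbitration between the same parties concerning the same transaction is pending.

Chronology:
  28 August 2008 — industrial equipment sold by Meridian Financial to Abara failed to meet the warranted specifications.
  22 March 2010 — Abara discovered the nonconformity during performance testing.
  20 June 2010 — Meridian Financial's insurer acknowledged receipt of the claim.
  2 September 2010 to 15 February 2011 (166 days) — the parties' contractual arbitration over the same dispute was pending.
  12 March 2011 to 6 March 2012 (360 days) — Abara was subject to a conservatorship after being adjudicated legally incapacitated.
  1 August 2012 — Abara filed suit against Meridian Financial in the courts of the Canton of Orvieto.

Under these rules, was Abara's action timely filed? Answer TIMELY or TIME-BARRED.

TIME-BARRED

Taking the later of the act (28 August 2008) and discovery (22 March 2010), the claim accrued on 22 March 2010.
8 months from 22 March 2010 is 22 November 2010.
Because the pending related arbitration ran from 2 September 2010 to 15 February 2011, the deadline is extended by 166 days to 7 May 2011.
Because the plaintiff's legal incapacity ran from 12 March 2011 to 6 March 2012, the deadline is extended by 360 days to 1 May 2012.
The other events in the timeline have no effect on the limitation period under the stated rules.
Abara filed on 1 August 2012, after the 1 May 2012 deadline, so the action is time-barred.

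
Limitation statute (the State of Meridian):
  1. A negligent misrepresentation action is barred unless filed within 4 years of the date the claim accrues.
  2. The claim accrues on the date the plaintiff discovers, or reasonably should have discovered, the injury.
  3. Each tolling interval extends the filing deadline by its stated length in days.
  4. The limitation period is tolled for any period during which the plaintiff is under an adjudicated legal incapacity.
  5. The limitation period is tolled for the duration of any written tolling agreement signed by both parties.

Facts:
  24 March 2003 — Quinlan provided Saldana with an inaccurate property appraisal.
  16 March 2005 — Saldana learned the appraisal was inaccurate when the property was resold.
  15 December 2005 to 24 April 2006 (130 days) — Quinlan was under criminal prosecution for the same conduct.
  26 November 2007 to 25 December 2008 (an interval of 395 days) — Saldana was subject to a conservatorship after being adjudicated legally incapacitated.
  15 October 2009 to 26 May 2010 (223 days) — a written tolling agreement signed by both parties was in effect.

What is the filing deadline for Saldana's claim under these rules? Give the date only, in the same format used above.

24 November 2010

Accrual is tied to discovery, so the period began on 16 March 2005 rather than on 24 March 2003 when the act occurred.
The untolled deadline — 4 years after 16 March 2005 — is 16 March 2009.
The plaintiff's legal incapacity from 26 November 2007 to 25 December 2008 tolled the period for 395 days, extending the deadline to 15 April 2010.
The period was tolled for 223 days by the written tolling agreement (15 October 2009 to 26 May 2010), pushing the deadline to 24 November 2010.
The pending criminal prosecution from 15 December 2005 to 24 April 2006 does not toll the period, because no stated rule makes a criminal prosecution a tolling event.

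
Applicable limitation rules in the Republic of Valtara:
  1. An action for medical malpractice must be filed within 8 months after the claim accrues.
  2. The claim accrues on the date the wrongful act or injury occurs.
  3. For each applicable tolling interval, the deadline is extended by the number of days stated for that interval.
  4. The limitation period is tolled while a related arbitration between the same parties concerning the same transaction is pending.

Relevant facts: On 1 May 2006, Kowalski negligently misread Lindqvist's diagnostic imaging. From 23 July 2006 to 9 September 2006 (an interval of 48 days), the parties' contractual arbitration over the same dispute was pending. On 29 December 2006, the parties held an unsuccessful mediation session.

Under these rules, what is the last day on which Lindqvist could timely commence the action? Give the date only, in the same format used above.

The claim accrued on 1 May 2006, when the wrongful act occurred.
8 months from 1 May 2006 is 1 January 2007.
The pending related arbitration from 23 July 2006 to 9 September 2006 tolled the period for 48 days, extending the deadline to 18 February 2007.
Nothing else in the chronology tolls or restarts the period.

18 February 2007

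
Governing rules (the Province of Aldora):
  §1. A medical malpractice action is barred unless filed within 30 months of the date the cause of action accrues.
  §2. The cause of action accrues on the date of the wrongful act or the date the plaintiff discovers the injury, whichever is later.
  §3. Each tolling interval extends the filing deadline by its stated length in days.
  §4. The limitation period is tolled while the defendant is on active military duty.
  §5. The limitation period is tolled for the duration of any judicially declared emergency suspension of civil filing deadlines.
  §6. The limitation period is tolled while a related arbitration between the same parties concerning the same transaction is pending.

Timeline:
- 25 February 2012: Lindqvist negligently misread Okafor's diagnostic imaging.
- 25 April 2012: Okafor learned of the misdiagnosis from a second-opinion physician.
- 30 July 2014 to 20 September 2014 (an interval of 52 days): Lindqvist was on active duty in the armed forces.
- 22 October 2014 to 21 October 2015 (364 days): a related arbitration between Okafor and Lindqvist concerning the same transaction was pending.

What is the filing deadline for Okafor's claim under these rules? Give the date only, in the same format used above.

15 December 2015

Because discovery on 25 April 2012 post-dates the 25 February 2012 act, accrual under the later-of rule falls on 25 April 2012.
The untolled deadline — 30 months after 25 April 2012 — is 25 October 2014.
Because the defendant's active military service ran from 30 July 2014 to 20 September 2014, the deadline is extended by 52 days to 16 December 2014.
The period was tolled for 364 days by the pending related arbitration (22 October 2014 to 21 October 2015), pushing the deadline to 15 December 2015.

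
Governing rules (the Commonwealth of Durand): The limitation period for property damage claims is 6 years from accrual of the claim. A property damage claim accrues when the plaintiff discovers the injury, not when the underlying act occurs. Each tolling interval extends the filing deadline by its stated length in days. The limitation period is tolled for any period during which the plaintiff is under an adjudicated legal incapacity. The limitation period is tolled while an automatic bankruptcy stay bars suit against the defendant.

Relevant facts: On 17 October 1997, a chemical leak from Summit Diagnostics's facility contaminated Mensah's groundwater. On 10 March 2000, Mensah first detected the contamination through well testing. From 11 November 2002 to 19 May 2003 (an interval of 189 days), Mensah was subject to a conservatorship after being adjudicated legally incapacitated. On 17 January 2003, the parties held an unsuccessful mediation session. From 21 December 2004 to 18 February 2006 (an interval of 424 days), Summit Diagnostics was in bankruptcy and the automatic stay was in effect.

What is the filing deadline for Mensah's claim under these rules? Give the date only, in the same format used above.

13 November 2007

Under the discovery rule, the claim accrued on 10 March 2000, when Mensah discovered the injury — not on the 17 October 1997 date of the underlying act.
6 years from 10 March 2000 is 10 March 2006.
Because the plaintiff's legal incapacity ran from 11 November 2002 to 19 May 2003, the deadline is extended by 189 days to 15 September 2006.
The automatic bankruptcy stay from 21 December 2004 to 18 February 2006 tolled the period for 424 days, extending the deadline to 13 November 2007.
The other events in the timeline have no effect on the limitation period under the stated rules.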